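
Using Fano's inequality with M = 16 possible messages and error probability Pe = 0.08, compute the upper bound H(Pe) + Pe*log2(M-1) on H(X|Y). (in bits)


H(Pe) = -Pe*log2(Pe) - (1-Pe)*log2(1-Pe) = -0.08*log2(0.08) - 0.92*log2(0.92) = 0.291508 + 0.110671 = 0.4022. Pe*log2(M-1) = 0.08*log2(15) = 0.312551. Bound = H(Pe) + Pe*log2(M-1) = 0.291508 + 0.110671 + 0.312551 = 0.7147

0.7147 bits


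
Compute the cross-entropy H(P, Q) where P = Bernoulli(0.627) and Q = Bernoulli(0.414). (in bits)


H(P,Q) = -p*log2(q) - (1-p)*log2(1-q). -0.627*log2(0.414) = 0.797730; -0.373*log2(0.586) = 0.287593. H(P,Q) = 0.797730 + 0.287593 = 1.0853

1.0853 bits


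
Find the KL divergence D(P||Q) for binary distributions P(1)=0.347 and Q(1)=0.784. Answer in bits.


KL = p*log2(p/q) + (1-p)*log2((1-p)/(1-q)) = 0.347*log2(0.347/0.784) + 0.653*log2(0.653/0.216) = 0.6342

0.6342 bits


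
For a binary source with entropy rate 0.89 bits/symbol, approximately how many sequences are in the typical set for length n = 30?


log2|A_typical| = nH = 30 * 0.89 = 26.7, so |A_typical| ~ 2^26.7 = 1.090e+08

1.090e+08


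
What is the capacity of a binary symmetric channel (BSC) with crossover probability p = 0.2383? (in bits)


H(p) = -p*log2(p) - (1-p)*log2(1-p) = -0.2383*log2(0.2383) - 0.7617*log2(0.7617) = 0.493078 + 0.299124 = 0.7922. C = 1 - H(p) = 1 - 0.7922 = 0.2078

0.2078 bits


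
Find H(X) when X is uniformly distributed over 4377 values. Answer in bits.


H = log2(n) = log2(4377) = 12.0957

12.0957 bits


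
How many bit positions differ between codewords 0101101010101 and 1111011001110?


Count differing positions: ^ . ^ . ^ ^ . . ^ ^ . ^ ^ = 8 differences

8


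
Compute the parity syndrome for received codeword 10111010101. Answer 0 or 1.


Syndrome = XOR of all bits = 1 XOR 0 XOR 1 XOR 1 XOR 1 XOR 0 XOR 1 XOR 0 XOR 1 XOR 0 XOR 1 = 1

1


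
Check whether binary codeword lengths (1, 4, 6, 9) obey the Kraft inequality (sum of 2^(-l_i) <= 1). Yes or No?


Kraft sum = sum(2^(-l_i)) = 0.5801, need <= 1. Result: satisfied (a binary prefix-free code with these lengths exists)

Yes


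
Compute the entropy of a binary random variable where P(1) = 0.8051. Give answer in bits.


H = -p*log2(p) - (1-p)*log2(1-p). -0.8051*log2(0.8051) = 0.251803; -0.1949*log2(0.1949) = 0.459807. H = 0.251803 + 0.459807 = 0.7116

0.7116 bits


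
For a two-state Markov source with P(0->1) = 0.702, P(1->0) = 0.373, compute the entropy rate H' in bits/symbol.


Stationary distribution: pi_0 = p10/(p01+p10) = 0.347, pi_1 = 0.653. Entropy rate H' = pi_0*H(p01) + pi_1*H(p10) = 0.347*0.8788 + 0.653*0.9529 = 0.9272

0.9272 bits/symbol


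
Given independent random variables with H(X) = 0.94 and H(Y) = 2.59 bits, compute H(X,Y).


For independent variables, H(X,Y) = H(X) + H(Y) = 0.94 + 2.59 = 3.53

3.53 bits


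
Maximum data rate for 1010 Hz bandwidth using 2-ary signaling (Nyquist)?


Rate = 2 * B * log2(M) = 2 * 1010 * 1.0 = 2020.0

2020.0 bps


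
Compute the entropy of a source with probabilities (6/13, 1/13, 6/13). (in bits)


H = -sum(p_i * log2(p_i)). Terms: -(6/13)*log2(6/13) = 0.514836; -(1/13)*log2(1/13) = 0.284649; -(6/13)*log2(6/13) = 0.514836. H = 0.514836 + 0.284649 + 0.514836 = 1.3143

1.3143 bits


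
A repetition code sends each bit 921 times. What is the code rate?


Rate = k/n = 1/921

1/921


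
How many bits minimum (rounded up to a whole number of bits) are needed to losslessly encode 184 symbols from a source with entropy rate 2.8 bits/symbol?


Minimum bits >= n * H = 184 * 2.8 = 515.2, rounded up to a whole number of bits = 516

516 bits


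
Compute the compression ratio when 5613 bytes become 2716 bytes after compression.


Ratio = original / compressed = 5613 / 2716 = 2.0666

2.0666


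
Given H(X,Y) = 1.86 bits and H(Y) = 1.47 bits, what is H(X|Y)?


H(X|Y) = H(X,Y) - H(Y) = 1.86 - 1.47 = 0.39

0.39 bits


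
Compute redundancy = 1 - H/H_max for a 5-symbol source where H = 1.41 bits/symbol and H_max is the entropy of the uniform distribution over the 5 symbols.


H_max = log2(K) = log2(5) = 2.3219 bits/symbol. Redundancy = 1 - H/H_max = 1 - 1.41/2.3219 = 1 - 0.6073 = 0.3927

0.3927


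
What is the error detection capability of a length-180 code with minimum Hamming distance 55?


Detection capability = d_min - 1 = 55 - 1 = 54

54 errors


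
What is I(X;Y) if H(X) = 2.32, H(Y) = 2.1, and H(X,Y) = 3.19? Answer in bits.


I(X;Y) = H(X) + H(Y) - H(X,Y) = 2.32 + 2.1 - 3.19 = 1.23

1.23 bits


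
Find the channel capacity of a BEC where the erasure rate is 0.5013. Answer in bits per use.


C = 1 - epsilon = 1 - 0.5013 = 0.4987

0.4987 bits


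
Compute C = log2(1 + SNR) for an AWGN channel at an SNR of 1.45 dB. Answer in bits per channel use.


SNR_linear = 10^(1.45/10) = 1.3964; C = log2(1 + SNR_linear) = log2(1 + 1.3964) = 1.2608

1.2608 bits/channel use


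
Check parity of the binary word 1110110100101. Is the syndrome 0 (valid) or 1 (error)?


Syndrome = XOR of all bits = 1 XOR 1 XOR 1 XOR 0 XOR 1 XOR 1 XOR 0 XOR 1 XOR 0 XOR 0 XOR 1 XOR 0 XOR 1 = 0

0


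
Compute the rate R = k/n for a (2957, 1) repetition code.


Rate = k/n = 1/2957

1/2957


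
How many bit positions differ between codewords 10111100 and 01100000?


Count differing positions: ^ ^ . ^ ^ ^ . . = 5 differences

5


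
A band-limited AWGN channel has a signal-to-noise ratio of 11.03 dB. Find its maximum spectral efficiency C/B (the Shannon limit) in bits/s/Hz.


SNR_linear = 10^(11.03/10) = 12.6765; C/B = log2(1 + SNR_linear) = log2(1 + 12.6765) = 3.7736

3.7736 bits/s/Hz


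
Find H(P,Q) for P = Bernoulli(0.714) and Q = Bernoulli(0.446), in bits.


H(P,Q) = -p*log2(q) - (1-p)*log2(1-q). -0.714*log2(0.446) = 0.831727; -0.286*log2(0.554) = 0.243684. H(P,Q) = 0.831727 + 0.243684 = 1.0754

1.0754 bits


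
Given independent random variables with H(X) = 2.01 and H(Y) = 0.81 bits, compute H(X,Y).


For independent variables, H(X,Y) = H(X) + H(Y) = 2.01 + 0.81 = 2.82

2.82 bits


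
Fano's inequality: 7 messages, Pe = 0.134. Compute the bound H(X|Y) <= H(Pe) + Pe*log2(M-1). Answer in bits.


H(Pe) = -Pe*log2(Pe) - (1-Pe)*log2(1-Pe) = -0.134*log2(0.134) - 0.866*log2(0.866) = 0.388559 + 0.179748 = 0.5683. Pe*log2(M-1) = 0.134*log2(6) = 0.346385. Bound = H(Pe) + Pe*log2(M-1) = 0.388559 + 0.179748 + 0.346385 = 0.9147

0.9147 bits


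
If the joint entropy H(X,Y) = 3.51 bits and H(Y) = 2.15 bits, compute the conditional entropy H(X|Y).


H(X|Y) = H(X,Y) - H(Y) = 3.51 - 2.15 = 1.36

1.36 bits


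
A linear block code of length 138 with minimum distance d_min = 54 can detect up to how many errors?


Detection capability = d_min - 1 = 54 - 1 = 53

53 errors


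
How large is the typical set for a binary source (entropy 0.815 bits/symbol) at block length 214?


log2|A_typical| = nH = 214 * 0.815 = 174.41, so |A_typical| ~ 2^174.41 = 3.182e+52

3.182e+52


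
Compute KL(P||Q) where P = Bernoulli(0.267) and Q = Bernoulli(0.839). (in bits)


KL = p*log2(p/q) + (1-p)*log2((1-p)/(1-q)) = 0.267*log2(0.267/0.839) + 0.733*log2(0.733/0.161) = 1.1619

1.1619 bits


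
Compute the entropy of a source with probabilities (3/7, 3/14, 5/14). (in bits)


H = -sum(p_i * log2(p_i)). Terms: -(3/7)*log2(3/7) = 0.523882; -(3/14)*log2(3/14) = 0.476227; -(5/14)*log2(5/14) = 0.530510. H = 0.523882 + 0.476227 + 0.530510 = 1.5306

1.5306 bits


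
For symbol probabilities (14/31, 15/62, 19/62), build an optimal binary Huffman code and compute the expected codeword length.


Huffman construction (repeatedly merge the two least-probable nodes; each merge adds 1 bit to every symbol beneath it): 15/62 + 19/62 = 17/31; 14/31 + 17/31 = 1. Resulting codeword lengths (in the order the probabilities were given): (1, 2, 2). L_avg = sum(p_i * l_i) = 14/31*1 + 15/62*2 + 19/62*2 = 48/31 = 1.5484

1.5484 bits


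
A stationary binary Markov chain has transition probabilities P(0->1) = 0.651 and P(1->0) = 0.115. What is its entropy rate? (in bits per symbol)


Stationary distribution: pi_0 = p10/(p01+p10) = 0.1501, pi_1 = 0.8499. Entropy rate H' = pi_0*H(p01) + pi_1*H(p10) = 0.1501*0.9332 + 0.8499*0.5148 = 0.5776

0.5776 bits/symbol


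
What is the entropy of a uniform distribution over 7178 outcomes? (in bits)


H = log2(n) = log2(7178) = 12.8094

12.8094 bits


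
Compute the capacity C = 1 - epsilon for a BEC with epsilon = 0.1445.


C = 1 - epsilon = 1 - 0.1445 = 0.8555

0.8555 bits


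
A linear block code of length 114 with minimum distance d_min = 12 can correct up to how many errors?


Correction capability = floor((d-1)/2) = floor((12-1)/2) = 5

5 errors


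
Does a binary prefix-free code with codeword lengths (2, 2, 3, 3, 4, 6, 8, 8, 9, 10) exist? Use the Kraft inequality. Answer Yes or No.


Kraft sum = sum(2^(-l_i)) = 0.8389, need <= 1. Result: satisfied (a binary prefix-free code with these lengths exists)

Yes


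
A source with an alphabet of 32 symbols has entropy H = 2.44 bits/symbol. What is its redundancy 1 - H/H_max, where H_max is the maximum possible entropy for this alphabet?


H_max = log2(K) = log2(32) = 5.0 bits/symbol. Redundancy = 1 - H/H_max = 1 - 2.44/5.0 = 1 - 0.488 = 0.512

0.512


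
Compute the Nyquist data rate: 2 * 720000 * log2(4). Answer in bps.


Rate = 2 * B * log2(M) = 2 * 720000 * 2.0 = 2880000.0

2880000.0 bps


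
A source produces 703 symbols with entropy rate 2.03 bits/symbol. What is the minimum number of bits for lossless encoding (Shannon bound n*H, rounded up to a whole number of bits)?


Minimum bits >= n * H = 703 * 2.03 = 1427.09, rounded up to a whole number of bits = 1428

1428 bits


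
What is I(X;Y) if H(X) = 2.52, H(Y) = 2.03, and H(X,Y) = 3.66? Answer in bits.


I(X;Y) = H(X) + H(Y) - H(X,Y) = 2.52 + 2.03 - 3.66 = 0.89

0.89 bits


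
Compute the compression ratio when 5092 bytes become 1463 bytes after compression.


Ratio = original / compressed = 5092 / 1463 = 3.4805

3.4805


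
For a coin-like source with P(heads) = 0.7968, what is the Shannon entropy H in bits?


H = -p*log2(p) - (1-p)*log2(1-p). -0.7968*log2(0.7968) = 0.261120; -0.2032*log2(0.2032) = 0.467162. H = 0.261120 + 0.467162 = 0.7283

0.7283 bits


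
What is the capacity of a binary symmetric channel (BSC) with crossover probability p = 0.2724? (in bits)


H(p) = -p*log2(p) - (1-p)*log2(1-p) = -0.2724*log2(0.2724) - 0.7276*log2(0.7276) = 0.511077 + 0.333810 = 0.8449. C = 1 - H(p) = 1 - 0.8449 = 0.1551

0.1551 bits


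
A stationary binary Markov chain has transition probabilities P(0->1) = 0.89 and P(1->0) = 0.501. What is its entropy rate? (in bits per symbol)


Stationary distribution: pi_0 = p10/(p01+p10) = 0.3602, pi_1 = 0.6398. Entropy rate H' = pi_0*H(p01) + pi_1*H(p10) = 0.3602*0.4999 + 0.6398*1.0 = 0.8199

0.8199 bits/symbol


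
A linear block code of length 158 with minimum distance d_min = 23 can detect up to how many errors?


Detection capability = d_min - 1 = 23 - 1 = 22

22 errors


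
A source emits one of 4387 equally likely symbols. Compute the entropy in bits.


H = log2(n) = log2(4387) = 12.099

12.099 bits


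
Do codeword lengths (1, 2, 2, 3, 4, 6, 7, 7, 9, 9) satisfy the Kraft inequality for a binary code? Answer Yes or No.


Kraft sum = sum(2^(-l_i)) = 1.2227, need <= 1. Result: violated (a binary prefix-free code with these lengths cannot exist)

No


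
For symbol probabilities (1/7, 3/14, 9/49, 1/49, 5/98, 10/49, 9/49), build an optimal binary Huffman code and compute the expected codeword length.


Huffman construction (repeatedly merge the two least-probable nodes; each merge adds 1 bit to every symbol beneath it): 1/49 + 5/98 = 1/14; 1/14 + 1/7 = 3/14; 9/49 + 9/49 = 18/49; 10/49 + 3/14 = 41/98; 3/14 + 18/49 = 57/98; 41/98 + 57/98 = 1. Resulting codeword lengths (in the order the probabilities were given): (3, 2, 3, 4, 4, 2, 3). L_avg = sum(p_i * l_i) = 1/7*3 + 3/14*2 + 9/49*3 + 1/49*4 + 5/98*4 + 10/49*2 + 9/49*3 = 130/49 = 2.6531

2.6531 bits


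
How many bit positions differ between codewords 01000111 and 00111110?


Count differing positions: . ^ ^ ^ ^ . . ^ = 5 differences

5


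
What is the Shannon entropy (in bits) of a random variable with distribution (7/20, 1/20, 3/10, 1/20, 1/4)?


H = -sum(p_i * log2(p_i)). Terms: -(7/20)*log2(7/20) = 0.530101; -(1/20)*log2(1/20) = 0.216096; -(3/10)*log2(3/10) = 0.521090; -(1/20)*log2(1/20) = 0.216096; -(1/4)*log2(1/4) = 0.500000. H = 0.530101 + 0.216096 + 0.521090 + 0.216096 + 0.500000 = 1.9834

1.9834 bits


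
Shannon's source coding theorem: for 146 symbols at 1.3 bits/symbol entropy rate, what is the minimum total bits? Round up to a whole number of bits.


Minimum bits >= n * H = 146 * 1.3 = 189.8, rounded up to a whole number of bits = 190

190 bits


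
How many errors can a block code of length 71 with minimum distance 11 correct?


Correction capability = floor((d-1)/2) = floor((11-1)/2) = 5

5 errors


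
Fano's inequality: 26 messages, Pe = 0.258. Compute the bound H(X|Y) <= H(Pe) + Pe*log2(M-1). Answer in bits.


H(Pe) = -Pe*log2(Pe) - (1-Pe)*log2(1-Pe) = -0.258*log2(0.258) - 0.742*log2(0.742) = 0.504276 + 0.319438 = 0.8237. Pe*log2(M-1) = 0.258*log2(25) = 1.198115. Bound = H(Pe) + Pe*log2(M-1) = 0.504276 + 0.319438 + 1.198115 = 2.0218

2.0218 bits


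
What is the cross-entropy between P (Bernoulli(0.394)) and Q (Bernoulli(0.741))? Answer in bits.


H(P,Q) = -p*log2(q) - (1-p)*log2(1-q). -0.394*log2(0.741) = 0.170387; -0.606*log2(0.259) = 1.181079. H(P,Q) = 0.170387 + 1.181079 = 1.3515

1.3515 bits


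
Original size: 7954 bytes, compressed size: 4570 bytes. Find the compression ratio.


Ratio = original / compressed = 7954 / 4570 = 1.7405

1.7405


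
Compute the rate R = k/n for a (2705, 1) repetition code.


Rate = k/n = 1/2705

1/2705


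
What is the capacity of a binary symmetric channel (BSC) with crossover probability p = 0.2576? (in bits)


H(p) = -p*log2(p) - (1-p)*log2(1-p) = -0.2576*log2(0.2576) - 0.7424*log2(0.7424) = 0.504071 + 0.319033 = 0.8231. C = 1 - H(p) = 1 - 0.8231 = 0.1769

0.1769 bits


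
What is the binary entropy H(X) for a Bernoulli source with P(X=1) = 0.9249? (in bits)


H = -p*log2(p) - (1-p)*log2(1-p). -0.9249*log2(0.9249) = 0.104172; -0.0751*log2(0.0751) = 0.280502. H = 0.104172 + 0.280502 = 0.3847

0.3847 bits


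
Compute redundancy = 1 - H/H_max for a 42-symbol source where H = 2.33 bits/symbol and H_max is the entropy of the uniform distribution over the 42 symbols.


H_max = log2(K) = log2(42) = 5.3923 bits/symbol. Redundancy = 1 - H/H_max = 1 - 2.33/5.3923 = 1 - 0.4321 = 0.5679

0.5679


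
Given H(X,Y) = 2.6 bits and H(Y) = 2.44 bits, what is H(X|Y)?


H(X|Y) = H(X,Y) - H(Y) = 2.6 - 2.44 = 0.16

0.16 bits


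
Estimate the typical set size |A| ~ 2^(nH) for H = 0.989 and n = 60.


log2|A_typical| = nH = 60 * 0.989 = 59.34, so |A_typical| ~ 2^59.34 = 7.297e+17

7.297e+17


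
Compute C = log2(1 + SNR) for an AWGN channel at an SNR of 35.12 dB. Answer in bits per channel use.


SNR_linear = 10^(35.12/10) = 3250.873; C = log2(1 + SNR_linear) = log2(1 + 3250.873) = 11.6671

11.6671 bits/channel use


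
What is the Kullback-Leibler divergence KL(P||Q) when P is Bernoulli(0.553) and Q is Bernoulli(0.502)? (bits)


KL = p*log2(p/q) + (1-p)*log2((1-p)/(1-q)) = 0.553*log2(0.553/0.502) + 0.447*log2(0.447/0.498) = 0.0075

0.0075 bits


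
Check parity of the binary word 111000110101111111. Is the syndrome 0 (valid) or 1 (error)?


Syndrome = XOR of all bits = 1 XOR 1 XOR 1 XOR 0 XOR 0 XOR 0 XOR 1 XOR 1 XOR 0 XOR 1 XOR 0 XOR 1 XOR 1 XOR 1 XOR 1 XOR 1 XOR 1 XOR 1 = 1

1


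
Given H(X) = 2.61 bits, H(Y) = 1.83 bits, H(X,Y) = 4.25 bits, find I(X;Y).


I(X;Y) = H(X) + H(Y) - H(X,Y) = 2.61 + 1.83 - 4.25 = 0.19

0.19 bits


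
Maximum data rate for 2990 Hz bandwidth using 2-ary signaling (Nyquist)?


Rate = 2 * B * log2(M) = 2 * 2990 * 1.0 = 5980.0

5980.0 bps


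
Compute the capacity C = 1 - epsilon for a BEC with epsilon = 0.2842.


C = 1 - epsilon = 1 - 0.2842 = 0.7158

0.7158 bits


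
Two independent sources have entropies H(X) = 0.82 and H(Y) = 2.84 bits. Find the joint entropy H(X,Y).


For independent variables, H(X,Y) = H(X) + H(Y) = 0.82 + 2.84 = 3.66

3.66 bits


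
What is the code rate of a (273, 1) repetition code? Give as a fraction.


Rate = k/n = 1/273

1/273


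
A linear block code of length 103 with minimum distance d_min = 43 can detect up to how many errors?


Detection capability = d_min - 1 = 43 - 1 = 42

42 errors


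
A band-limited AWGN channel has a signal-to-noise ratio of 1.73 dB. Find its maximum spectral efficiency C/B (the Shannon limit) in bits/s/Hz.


SNR_linear = 10^(1.73/10) = 1.4894; C/B = log2(1 + SNR_linear) = log2(1 + 1.4894) = 1.3158

1.3158 bits/s/Hz


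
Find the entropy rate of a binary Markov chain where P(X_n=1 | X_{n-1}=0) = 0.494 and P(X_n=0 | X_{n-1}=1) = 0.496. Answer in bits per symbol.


Stationary distribution: pi_0 = p10/(p01+p10) = 0.501, pi_1 = 0.499. Entropy rate H' = pi_0*H(p01) + pi_1*H(p10) = 0.501*0.9999 + 0.499*1.0 = 0.9999

0.9999 bits/symbol


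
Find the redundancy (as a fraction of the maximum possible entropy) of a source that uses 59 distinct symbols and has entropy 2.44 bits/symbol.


H_max = log2(K) = log2(59) = 5.8826 bits/symbol. Redundancy = 1 - H/H_max = 1 - 2.44/5.8826 = 1 - 0.4148 = 0.5852

0.5852


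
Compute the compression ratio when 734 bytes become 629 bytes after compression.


Ratio = original / compressed = 734 / 629 = 1.1669

1.1669


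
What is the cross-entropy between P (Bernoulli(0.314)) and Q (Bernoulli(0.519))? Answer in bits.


H(P,Q) = -p*log2(q) - (1-p)*log2(1-q). -0.314*log2(0.519) = 0.297105; -0.686*log2(0.481) = 0.724341. H(P,Q) = 0.297105 + 0.724341 = 1.0214

1.0214 bits


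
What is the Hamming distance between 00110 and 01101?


Count differing positions: . ^ . ^ ^ = 3 differences

3


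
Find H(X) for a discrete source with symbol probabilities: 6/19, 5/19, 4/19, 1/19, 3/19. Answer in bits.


H = -sum(p_i * log2(p_i)). Terms: -(6/19)*log2(6/19) = 0.525147; -(5/19)*log2(5/19) = 0.506842; -(4/19)*log2(4/19) = 0.473248; -(1/19)*log2(1/19) = 0.223575; -(3/19)*log2(3/19) = 0.420468. H = 0.525147 + 0.506842 + 0.473248 + 0.223575 + 0.420468 = 2.1493

2.1493 bits


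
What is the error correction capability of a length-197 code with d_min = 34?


Correction capability = floor((d-1)/2) = floor((34-1)/2) = 16

16 errors


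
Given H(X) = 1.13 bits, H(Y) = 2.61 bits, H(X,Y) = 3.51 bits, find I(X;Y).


I(X;Y) = H(X) + H(Y) - H(X,Y) = 1.13 + 2.61 - 3.51 = 0.23

0.23 bits


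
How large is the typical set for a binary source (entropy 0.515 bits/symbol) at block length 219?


log2|A_typical| = nH = 219 * 0.515 = 112.785, so |A_typical| ~ 2^112.785 = 8.947e+33

8.947e+33


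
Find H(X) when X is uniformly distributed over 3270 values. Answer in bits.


H = log2(n) = log2(3270) = 11.6751

11.6751 bits


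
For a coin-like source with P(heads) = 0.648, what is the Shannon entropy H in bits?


H = -p*log2(p) - (1-p)*log2(1-p). -0.648*log2(0.648) = 0.405605; -0.352*log2(0.352) = 0.530236. H = 0.405605 + 0.530236 = 0.9358

0.9358 bits


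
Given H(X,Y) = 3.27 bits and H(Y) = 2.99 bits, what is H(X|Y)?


H(X|Y) = H(X,Y) - H(Y) = 3.27 - 2.99 = 0.28

0.28 bits


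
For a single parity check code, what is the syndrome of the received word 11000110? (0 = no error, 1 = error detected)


Syndrome = XOR of all bits = 1 XOR 1 XOR 0 XOR 0 XOR 0 XOR 1 XOR 1 XOR 0 = 0

0


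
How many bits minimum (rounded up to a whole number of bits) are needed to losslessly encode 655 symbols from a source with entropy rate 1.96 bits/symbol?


Minimum bits >= n * H = 655 * 1.96 = 1283.8, rounded up to a whole number of bits = 1284

1284 bits


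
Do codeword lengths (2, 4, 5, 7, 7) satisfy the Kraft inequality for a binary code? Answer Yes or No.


Kraft sum = sum(2^(-l_i)) = 0.3594, need <= 1. Result: satisfied (a binary prefix-free code with these lengths exists)

Yes


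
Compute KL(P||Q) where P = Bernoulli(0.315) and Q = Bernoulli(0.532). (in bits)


KL = p*log2(p/q) + (1-p)*log2((1-p)/(1-q)) = 0.315*log2(0.315/0.532) + 0.685*log2(0.685/0.468) = 0.1383

0.1383 bits


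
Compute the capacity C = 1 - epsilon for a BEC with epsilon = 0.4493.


C = 1 - epsilon = 1 - 0.4493 = 0.5507

0.5507 bits


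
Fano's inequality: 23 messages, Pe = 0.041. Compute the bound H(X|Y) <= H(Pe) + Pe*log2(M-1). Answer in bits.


H(Pe) = -Pe*log2(Pe) - (1-Pe)*log2(1-Pe) = -0.041*log2(0.041) - 0.959*log2(0.959) = 0.188938 + 0.057921 = 0.2469. Pe*log2(M-1) = 0.041*log2(22) = 0.182837. Bound = H(Pe) + Pe*log2(M-1) = 0.188938 + 0.057921 + 0.182837 = 0.4297

0.4297 bits


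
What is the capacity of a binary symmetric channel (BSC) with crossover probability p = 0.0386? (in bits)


H(p) = -p*log2(p) - (1-p)*log2(1-p) = -0.0386*log2(0.0386) - 0.9614*log2(0.9614) = 0.181237 + 0.054599 = 0.2358. C = 1 - H(p) = 1 - 0.2358 = 0.7642

0.7642 bits


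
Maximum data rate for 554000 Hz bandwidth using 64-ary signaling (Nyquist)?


Rate = 2 * B * log2(M) = 2 * 554000 * 6.0 = 6648000.0

6648000.0 bps


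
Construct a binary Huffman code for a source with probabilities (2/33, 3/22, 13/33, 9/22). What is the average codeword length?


Huffman construction (repeatedly merge the two least-probable nodes; each merge adds 1 bit to every symbol beneath it): 2/33 + 3/22 = 13/66; 13/66 + 13/33 = 13/22; 9/22 + 13/22 = 1. Resulting codeword lengths (in the order the probabilities were given): (3, 3, 2, 1). L_avg = sum(p_i * l_i) = 2/33*3 + 3/22*3 + 13/33*2 + 9/22*1 = 59/33 = 1.7879

1.7879 bits


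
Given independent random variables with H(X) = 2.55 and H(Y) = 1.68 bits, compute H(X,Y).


For independent variables, H(X,Y) = H(X) + H(Y) = 2.55 + 1.68 = 4.23

4.23 bits


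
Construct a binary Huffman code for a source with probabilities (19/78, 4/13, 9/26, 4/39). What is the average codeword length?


Huffman construction (repeatedly merge the two least-probable nodes; each merge adds 1 bit to every symbol beneath it): 4/39 + 19/78 = 9/26; 4/13 + 9/26 = 17/26; 9/26 + 17/26 = 1. Resulting codeword lengths (in the order the probabilities were given): (2, 2, 2, 2). L_avg = sum(p_i * l_i) = 19/78*2 + 4/13*2 + 9/26*2 + 4/39*2 = 2

2.0 bits


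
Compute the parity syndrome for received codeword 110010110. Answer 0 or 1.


Syndrome = XOR of all bits = 1 XOR 1 XOR 0 XOR 0 XOR 1 XOR 0 XOR 1 XOR 1 XOR 0 = 1

1


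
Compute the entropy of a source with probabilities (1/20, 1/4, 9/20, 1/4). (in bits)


H = -sum(p_i * log2(p_i)). Terms: -(1/20)*log2(1/20) = 0.216096; -(1/4)*log2(1/4) = 0.500000; -(9/20)*log2(9/20) = 0.518401; -(1/4)*log2(1/4) = 0.500000. H = 0.216096 + 0.500000 + 0.518401 + 0.500000 = 1.7345

1.7345 bits


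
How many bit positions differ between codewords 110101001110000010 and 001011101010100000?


Count differing positions: ^ ^ ^ ^ ^ . ^ . . ^ . . ^ . . . ^ . = 9 differences

9


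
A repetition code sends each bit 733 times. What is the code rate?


Rate = k/n = 1/733

1/733


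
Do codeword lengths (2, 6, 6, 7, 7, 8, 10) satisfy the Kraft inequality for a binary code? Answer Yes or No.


Kraft sum = sum(2^(-l_i)) = 0.3018, need <= 1. Result: satisfied (a binary prefix-free code with these lengths exists)

Yes


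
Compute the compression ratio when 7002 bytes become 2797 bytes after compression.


Ratio = original / compressed = 7002 / 2797 = 2.5034

2.5034


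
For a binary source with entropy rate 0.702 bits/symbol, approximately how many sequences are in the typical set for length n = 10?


log2|A_typical| = nH = 10 * 0.702 = 7.02, so |A_typical| ~ 2^7.02 = 1.298e+02

1.298e+02


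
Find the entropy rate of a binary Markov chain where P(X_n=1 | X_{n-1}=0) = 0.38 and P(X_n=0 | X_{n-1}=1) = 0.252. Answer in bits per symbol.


Stationary distribution: pi_0 = p10/(p01+p10) = 0.3987, pi_1 = 0.6013. Entropy rate H' = pi_0*H(p01) + pi_1*H(p10) = 0.3987*0.958 + 0.6013*0.8144 = 0.8717

0.8717 bits/symbol


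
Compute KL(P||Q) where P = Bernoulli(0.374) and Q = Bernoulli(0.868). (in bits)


KL = p*log2(p/q) + (1-p)*log2((1-p)/(1-q)) = 0.374*log2(0.374/0.868) + 0.626*log2(0.626/0.132) = 0.9515

0.9515 bits


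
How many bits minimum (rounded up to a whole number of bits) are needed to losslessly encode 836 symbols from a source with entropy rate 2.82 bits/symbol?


Minimum bits >= n * H = 836 * 2.82 = 2357.52, rounded up to a whole number of bits = 2358

2358 bits


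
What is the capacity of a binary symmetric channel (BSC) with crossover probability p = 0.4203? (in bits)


H(p) = -p*log2(p) - (1-p)*log2(1-p) = -0.4203*log2(0.4203) - 0.5797*log2(0.5797) = 0.525589 + 0.456005 = 0.9816. C = 1 - H(p) = 1 - 0.9816 = 0.0184

0.0184 bits


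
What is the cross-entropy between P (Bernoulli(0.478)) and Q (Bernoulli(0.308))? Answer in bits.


H(P,Q) = -p*log2(q) - (1-p)*log2(1-q). -0.478*log2(0.308) = 0.812121; -0.522*log2(0.692) = 0.277263. H(P,Q) = 0.812121 + 0.277263 = 1.0894

1.0894 bits


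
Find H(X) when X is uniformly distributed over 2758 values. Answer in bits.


H = log2(n) = log2(2758) = 11.4294

11.4294 bits


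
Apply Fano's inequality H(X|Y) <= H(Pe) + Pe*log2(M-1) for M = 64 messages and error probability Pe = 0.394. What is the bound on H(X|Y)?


H(Pe) = -Pe*log2(Pe) - (1-Pe)*log2(1-Pe) = -0.394*log2(0.394) - 0.606*log2(0.606) = 0.529431 + 0.437902 = 0.9673. Pe*log2(M-1) = 0.394*log2(63) = 2.355048. Bound = H(Pe) + Pe*log2(M-1) = 0.529431 + 0.437902 + 2.355048 = 3.3224

3.3224 bits


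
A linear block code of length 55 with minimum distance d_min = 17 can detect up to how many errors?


Detection capability = d_min - 1 = 17 - 1 = 16

16 errors


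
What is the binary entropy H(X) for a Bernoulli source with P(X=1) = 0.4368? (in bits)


H = -p*log2(p) - (1-p)*log2(1-p). -0.4368*log2(0.4368) = 0.521956; -0.5632*log2(0.5632) = 0.466488. H = 0.521956 + 0.466488 = 0.9884

0.9884 bits


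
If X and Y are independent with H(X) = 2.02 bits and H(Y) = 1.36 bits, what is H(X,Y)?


For independent variables, H(X,Y) = H(X) + H(Y) = 2.02 + 1.36 = 3.38

3.38 bits


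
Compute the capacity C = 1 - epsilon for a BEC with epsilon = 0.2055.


C = 1 - epsilon = 1 - 0.2055 = 0.7945

0.7945 bits


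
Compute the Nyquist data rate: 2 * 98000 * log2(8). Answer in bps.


Rate = 2 * B * log2(M) = 2 * 98000 * 3.0 = 588000.0

588000.0 bps


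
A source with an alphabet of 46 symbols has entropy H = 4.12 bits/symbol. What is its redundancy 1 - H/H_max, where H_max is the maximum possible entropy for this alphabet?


H_max = log2(K) = log2(46) = 5.5236 bits/symbol. Redundancy = 1 - H/H_max = 1 - 4.12/5.5236 = 1 - 0.7459 = 0.2541

0.2541


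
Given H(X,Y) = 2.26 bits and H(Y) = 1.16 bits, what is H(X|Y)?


H(X|Y) = H(X,Y) - H(Y) = 2.26 - 1.16 = 1.1

1.1 bits


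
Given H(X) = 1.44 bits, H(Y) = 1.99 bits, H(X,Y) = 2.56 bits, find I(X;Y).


I(X;Y) = H(X) + H(Y) - H(X,Y) = 1.44 + 1.99 - 2.56 = 0.87

0.87 bits


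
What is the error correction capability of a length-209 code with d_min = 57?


Correction capability = floor((d-1)/2) = floor((57-1)/2) = 28

28 errors


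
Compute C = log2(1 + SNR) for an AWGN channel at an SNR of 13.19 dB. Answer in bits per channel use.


SNR_linear = 10^(13.19/10) = 20.8449; C = log2(1 + SNR_linear) = log2(1 + 20.8449) = 4.4492

4.4492 bits/channel use


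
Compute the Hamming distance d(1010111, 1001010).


Count differing positions: . . ^ ^ ^ . ^ = 4 differences

4


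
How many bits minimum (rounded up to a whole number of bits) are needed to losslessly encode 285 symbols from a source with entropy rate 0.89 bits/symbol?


Minimum bits >= n * H = 285 * 0.89 = 253.65, rounded up to a whole number of bits = 254

254 bits


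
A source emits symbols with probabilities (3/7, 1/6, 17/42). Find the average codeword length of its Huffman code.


Huffman construction (repeatedly merge the two least-probable nodes; each merge adds 1 bit to every symbol beneath it): 1/6 + 17/42 = 4/7; 3/7 + 4/7 = 1. Resulting codeword lengths (in the order the probabilities were given): (1, 2, 2). L_avg = sum(p_i * l_i) = 3/7*1 + 1/6*2 + 17/42*2 = 11/7 = 1.5714

1.5714 bits


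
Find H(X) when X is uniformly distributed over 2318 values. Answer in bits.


H = log2(n) = log2(2318) = 11.1787

11.1787 bits


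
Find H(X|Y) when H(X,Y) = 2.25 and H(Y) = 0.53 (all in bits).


H(X|Y) = H(X,Y) - H(Y) = 2.25 - 0.53 = 1.72

1.72 bits


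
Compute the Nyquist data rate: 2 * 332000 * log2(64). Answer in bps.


Rate = 2 * B * log2(M) = 2 * 332000 * 6.0 = 3984000.0

3984000.0 bps


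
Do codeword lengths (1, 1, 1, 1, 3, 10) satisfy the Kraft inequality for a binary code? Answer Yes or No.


Kraft sum = sum(2^(-l_i)) = 2.126, need <= 1. Result: violated (a binary prefix-free code with these lengths cannot exist)

No


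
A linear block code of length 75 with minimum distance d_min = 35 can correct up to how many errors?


Correction capability = floor((d-1)/2) = floor((35-1)/2) = 17

17 errors


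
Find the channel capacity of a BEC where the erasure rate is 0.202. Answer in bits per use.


C = 1 - epsilon = 1 - 0.202 = 0.798

0.798 bits


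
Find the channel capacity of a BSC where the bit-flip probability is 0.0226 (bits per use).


H(p) = -p*log2(p) - (1-p)*log2(1-p) = -0.0226*log2(0.0226) - 0.9774*log2(0.9774) = 0.123566 + 0.032234 = 0.1558. C = 1 - H(p) = 1 - 0.1558 = 0.8442

0.8442 bits


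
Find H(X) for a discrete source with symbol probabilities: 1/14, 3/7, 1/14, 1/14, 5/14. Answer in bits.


H = -sum(p_i * log2(p_i)). Terms: -(1/14)*log2(1/14) = 0.271954; -(3/7)*log2(3/7) = 0.523882; -(1/14)*log2(1/14) = 0.271954; -(1/14)*log2(1/14) = 0.271954; -(5/14)*log2(5/14) = 0.530510. H = 0.271954 + 0.523882 + 0.271954 + 0.271954 + 0.530510 = 1.8703

1.8703 bits


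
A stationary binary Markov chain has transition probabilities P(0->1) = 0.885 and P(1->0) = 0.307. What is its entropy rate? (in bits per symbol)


Stationary distribution: pi_0 = p10/(p01+p10) = 0.2576, pi_1 = 0.7424. Entropy rate H' = pi_0*H(p01) + pi_1*H(p10) = 0.2576*0.5148 + 0.7424*0.8897 = 0.7931

0.7931 bits/symbol


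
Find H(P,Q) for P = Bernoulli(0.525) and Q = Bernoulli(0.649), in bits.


H(P,Q) = -p*log2(q) - (1-p)*log2(1-q). -0.525*log2(0.649) = 0.327448; -0.475*log2(0.351) = 0.717467. H(P,Q) = 0.327448 + 0.717467 = 1.0449

1.0449 bits


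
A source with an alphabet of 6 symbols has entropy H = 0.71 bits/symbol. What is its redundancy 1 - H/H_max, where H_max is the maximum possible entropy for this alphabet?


H_max = log2(K) = log2(6) = 2.585 bits/symbol. Redundancy = 1 - H/H_max = 1 - 0.71/2.585 = 1 - 0.2747 = 0.7253

0.7253


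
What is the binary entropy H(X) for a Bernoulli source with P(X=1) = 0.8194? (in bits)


H = -p*log2(p) - (1-p)*log2(1-p). -0.8194*log2(0.8194) = 0.235463; -0.1806*log2(0.1806) = 0.445925. H = 0.235463 + 0.445925 = 0.6814

0.6814 bits


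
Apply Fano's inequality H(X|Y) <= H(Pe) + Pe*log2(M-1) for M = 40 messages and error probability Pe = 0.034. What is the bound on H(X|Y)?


H(Pe) = -Pe*log2(Pe) - (1-Pe)*log2(1-Pe) = -0.034*log2(0.034) - 0.966*log2(0.966) = 0.165863 + 0.048208 = 0.2141. Pe*log2(M-1) = 0.034*log2(39) = 0.179704. Bound = H(Pe) + Pe*log2(M-1) = 0.165863 + 0.048208 + 0.179704 = 0.3938

0.3938 bits


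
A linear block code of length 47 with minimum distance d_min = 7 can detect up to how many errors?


Detection capability = d_min - 1 = 7 - 1 = 6

6 errors


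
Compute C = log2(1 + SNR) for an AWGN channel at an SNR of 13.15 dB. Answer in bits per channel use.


SNR_linear = 10^(13.15/10) = 20.6538; C = log2(1 + SNR_linear) = log2(1 + 20.6538) = 4.4365

4.4365 bits/channel use


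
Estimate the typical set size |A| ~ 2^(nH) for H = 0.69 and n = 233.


log2|A_typical| = nH = 233 * 0.69 = 160.77, so |A_typical| ~ 2^160.77 = 2.492e+48

2.492e+48


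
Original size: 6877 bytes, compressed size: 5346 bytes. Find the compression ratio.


Ratio = original / compressed = 6877 / 5346 = 1.2864

1.2864


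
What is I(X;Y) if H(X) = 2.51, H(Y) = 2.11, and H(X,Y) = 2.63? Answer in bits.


I(X;Y) = H(X) + H(Y) - H(X,Y) = 2.51 + 2.11 - 2.63 = 1.99

1.99 bits


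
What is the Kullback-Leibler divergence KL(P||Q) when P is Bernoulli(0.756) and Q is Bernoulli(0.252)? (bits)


KL = p*log2(p/q) + (1-p)*log2((1-p)/(1-q)) = 0.756*log2(0.756/0.252) + 0.244*log2(0.244/0.748) = 0.8039

0.8039 bits


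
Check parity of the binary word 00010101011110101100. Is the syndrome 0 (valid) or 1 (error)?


Syndrome = XOR of all bits = 0 XOR 0 XOR 0 XOR 1 XOR 0 XOR 1 XOR 0 XOR 1 XOR 0 XOR 1 XOR 1 XOR 1 XOR 1 XOR 0 XOR 1 XOR 0 XOR 1 XOR 1 XOR 0 XOR 0 = 0

0


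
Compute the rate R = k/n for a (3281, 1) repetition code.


Rate = k/n = 1/3281

1/3281


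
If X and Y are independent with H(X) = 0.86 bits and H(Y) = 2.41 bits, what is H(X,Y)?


For independent variables, H(X,Y) = H(X) + H(Y) = 0.86 + 2.41 = 3.27

3.27 bits


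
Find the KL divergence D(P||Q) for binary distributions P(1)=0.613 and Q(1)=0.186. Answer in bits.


KL = p*log2(p/q) + (1-p)*log2((1-p)/(1-q)) = 0.613*log2(0.613/0.186) + 0.387*log2(0.387/0.814) = 0.6396

0.6396 bits


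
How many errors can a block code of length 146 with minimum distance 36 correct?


Correction capability = floor((d-1)/2) = floor((36-1)/2) = 17

17 errors


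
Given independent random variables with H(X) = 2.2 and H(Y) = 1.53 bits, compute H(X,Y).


For independent variables, H(X,Y) = H(X) + H(Y) = 2.2 + 1.53 = 3.73

3.73 bits


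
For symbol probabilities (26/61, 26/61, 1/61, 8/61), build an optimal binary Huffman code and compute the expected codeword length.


Huffman construction (repeatedly merge the two least-probable nodes; each merge adds 1 bit to every symbol beneath it): 1/61 + 8/61 = 9/61; 9/61 + 26/61 = 35/61; 26/61 + 35/61 = 1. Resulting codeword lengths (in the order the probabilities were given): (2, 1, 3, 3). L_avg = sum(p_i * l_i) = 26/61*2 + 26/61*1 + 1/61*3 + 8/61*3 = 105/61 = 1.7213

1.7213 bits


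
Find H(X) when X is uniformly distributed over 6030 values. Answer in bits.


H = log2(n) = log2(6030) = 12.5579

12.5579 bits


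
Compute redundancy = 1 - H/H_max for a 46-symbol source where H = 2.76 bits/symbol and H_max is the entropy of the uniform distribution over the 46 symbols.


H_max = log2(K) = log2(46) = 5.5236 bits/symbol. Redundancy = 1 - H/H_max = 1 - 2.76/5.5236 = 1 - 0.4997 = 0.5003

0.5003


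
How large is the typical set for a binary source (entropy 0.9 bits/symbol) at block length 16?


log2|A_typical| = nH = 16 * 0.9 = 14.4, so |A_typical| ~ 2^14.4 = 2.162e+04

2.162e+04


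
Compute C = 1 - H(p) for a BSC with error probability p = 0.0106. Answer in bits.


H(p) = -p*log2(p) - (1-p)*log2(1-p) = -0.0106*log2(0.0106) - 0.9894*log2(0.9894) = 0.069534 + 0.015211 = 0.0847. C = 1 - H(p) = 1 - 0.0847 = 0.9153

0.9153 bits


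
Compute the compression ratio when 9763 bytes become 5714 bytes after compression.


Ratio = original / compressed = 9763 / 5714 = 1.7086

1.7086


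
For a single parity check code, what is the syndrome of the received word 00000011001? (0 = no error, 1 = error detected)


Syndrome = XOR of all bits = 0 XOR 0 XOR 0 XOR 0 XOR 0 XOR 0 XOR 1 XOR 1 XOR 0 XOR 0 XOR 1 = 1

1


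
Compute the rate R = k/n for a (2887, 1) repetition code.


Rate = k/n = 1/2887

1/2887


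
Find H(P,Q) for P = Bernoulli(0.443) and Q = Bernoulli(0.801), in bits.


H(P,Q) = -p*log2(q) - (1-p)*log2(1-q). -0.443*log2(0.801) = 0.141816; -0.557*log2(0.199) = 1.297342. H(P,Q) = 0.141816 + 1.297342 = 1.4392

1.4392 bits


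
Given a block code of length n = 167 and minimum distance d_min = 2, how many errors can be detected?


Detection capability = d_min - 1 = 2 - 1 = 1

1 errors


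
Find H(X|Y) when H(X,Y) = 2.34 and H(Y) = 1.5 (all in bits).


H(X|Y) = H(X,Y) - H(Y) = 2.34 - 1.5 = 0.84

0.84 bits


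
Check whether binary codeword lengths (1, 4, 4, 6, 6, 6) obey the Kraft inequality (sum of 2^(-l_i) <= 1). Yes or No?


Kraft sum = sum(2^(-l_i)) = 0.6719, need <= 1. Result: satisfied (a binary prefix-free code with these lengths exists)

Yes


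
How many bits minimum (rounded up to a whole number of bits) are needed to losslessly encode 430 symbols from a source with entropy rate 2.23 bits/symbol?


Minimum bits >= n * H = 430 * 2.23 = 958.9, rounded up to a whole number of bits = 959

959 bits


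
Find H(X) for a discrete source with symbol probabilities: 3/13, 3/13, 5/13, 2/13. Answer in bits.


H = -sum(p_i * log2(p_i)). Terms: -(3/13)*log2(3/13) = 0.488187; -(3/13)*log2(3/13) = 0.488187; -(5/13)*log2(5/13) = 0.530197; -(2/13)*log2(2/13) = 0.415452. H = 0.488187 + 0.488187 + 0.530197 + 0.415452 = 1.922

1.922 bits


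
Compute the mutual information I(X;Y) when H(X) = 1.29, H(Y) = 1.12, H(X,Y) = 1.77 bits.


I(X;Y) = H(X) + H(Y) - H(X,Y) = 1.29 + 1.12 - 1.77 = 0.64

0.64 bits


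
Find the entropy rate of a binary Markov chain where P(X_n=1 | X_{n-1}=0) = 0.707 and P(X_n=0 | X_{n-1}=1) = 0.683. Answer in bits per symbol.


Stationary distribution: pi_0 = p10/(p01+p10) = 0.4914, pi_1 = 0.5086. Entropy rate H' = pi_0*H(p01) + pi_1*H(p10) = 0.4914*0.8726 + 0.5086*0.9011 = 0.8871

0.8871 bits/symbol


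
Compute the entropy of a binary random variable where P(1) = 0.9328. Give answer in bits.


H = -p*log2(p) - (1-p)*log2(1-p). -0.9328*log2(0.9328) = 0.093616; -0.0672*log2(0.0672) = 0.261771. H = 0.093616 + 0.261771 = 0.3554

0.3554 bits


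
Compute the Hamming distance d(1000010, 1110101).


Count differing positions: . ^ ^ . ^ ^ ^ = 5 differences

5


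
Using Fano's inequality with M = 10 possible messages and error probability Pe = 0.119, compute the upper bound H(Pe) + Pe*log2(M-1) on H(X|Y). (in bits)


H(Pe) = -Pe*log2(Pe) - (1-Pe)*log2(1-Pe) = -0.119*log2(0.119) - 0.881*log2(0.881) = 0.365445 + 0.161035 = 0.5265. Pe*log2(M-1) = 0.119*log2(9) = 0.377221. Bound = H(Pe) + Pe*log2(M-1) = 0.365445 + 0.161035 + 0.377221 = 0.9037

0.9037 bits


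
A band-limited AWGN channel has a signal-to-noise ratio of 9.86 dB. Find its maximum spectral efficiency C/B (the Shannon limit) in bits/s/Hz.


SNR_linear = 10^(9.86/10) = 9.6828; C/B = log2(1 + SNR_linear) = log2(1 + 9.6828) = 3.4172

3.4172 bits/s/Hz


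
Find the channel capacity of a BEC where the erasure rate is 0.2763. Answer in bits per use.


C = 1 - epsilon = 1 - 0.2763 = 0.7237

0.7237 bits


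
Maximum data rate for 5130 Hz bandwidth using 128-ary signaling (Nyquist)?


Rate = 2 * B * log2(M) = 2 * 5130 * 7.0 = 71820.0

71820.0 bps


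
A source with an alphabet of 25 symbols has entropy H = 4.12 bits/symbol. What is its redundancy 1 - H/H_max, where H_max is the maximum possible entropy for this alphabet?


H_max = log2(K) = log2(25) = 4.6439 bits/symbol. Redundancy = 1 - H/H_max = 1 - 4.12/4.6439 = 1 - 0.8872 = 0.1128

0.1128


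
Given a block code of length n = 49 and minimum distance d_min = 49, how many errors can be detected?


Detection capability = d_min - 1 = 49 - 1 = 48

48 errors


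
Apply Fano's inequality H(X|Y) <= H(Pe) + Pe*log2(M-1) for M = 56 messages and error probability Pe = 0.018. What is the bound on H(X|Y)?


H(Pe) = -Pe*log2(Pe) - (1-Pe)*log2(1-Pe) = -0.018*log2(0.018) - 0.982*log2(0.982) = 0.104325 + 0.025733 = 0.1301. Pe*log2(M-1) = 0.018*log2(55) = 0.104064. Bound = H(Pe) + Pe*log2(M-1) = 0.104325 + 0.025733 + 0.104064 = 0.2341

0.2341 bits
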